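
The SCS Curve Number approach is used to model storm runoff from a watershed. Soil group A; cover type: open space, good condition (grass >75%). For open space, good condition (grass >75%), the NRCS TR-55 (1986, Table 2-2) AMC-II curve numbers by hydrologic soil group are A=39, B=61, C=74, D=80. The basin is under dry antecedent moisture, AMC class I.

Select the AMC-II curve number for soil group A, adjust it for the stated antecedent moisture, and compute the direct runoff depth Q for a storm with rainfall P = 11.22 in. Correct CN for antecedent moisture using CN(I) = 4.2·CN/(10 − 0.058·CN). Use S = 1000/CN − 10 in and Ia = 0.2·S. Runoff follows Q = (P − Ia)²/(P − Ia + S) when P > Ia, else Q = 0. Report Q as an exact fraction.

NRCS table: open space, good condition (grass >75%), soil group A → CN(II) = 39
CN(I) from CN(II)=39: (4.2·39)/(10 − 0.058·39) = 81900/3869 ≈ 21.168
S = 1000/(81900/3869) − 10 = 30500/819 in ≈ 37.241 in
Initial abstraction Ia = S/5 = (30500/819)/5 = 6100/819 ≈ 7.448 in
Excess rainfall: 11.220 − 7.448 = 3.772 in; P > Ia so Q > 0
Q = (154459/40950)²/((154459/40950) + 30500/819) = (23857582681/1676902500)/(1679459/40950) = 23857582681/68773846050 in ≈ 0.347 in

Q = 23857582681/68773846050 in ≈ 0.347 in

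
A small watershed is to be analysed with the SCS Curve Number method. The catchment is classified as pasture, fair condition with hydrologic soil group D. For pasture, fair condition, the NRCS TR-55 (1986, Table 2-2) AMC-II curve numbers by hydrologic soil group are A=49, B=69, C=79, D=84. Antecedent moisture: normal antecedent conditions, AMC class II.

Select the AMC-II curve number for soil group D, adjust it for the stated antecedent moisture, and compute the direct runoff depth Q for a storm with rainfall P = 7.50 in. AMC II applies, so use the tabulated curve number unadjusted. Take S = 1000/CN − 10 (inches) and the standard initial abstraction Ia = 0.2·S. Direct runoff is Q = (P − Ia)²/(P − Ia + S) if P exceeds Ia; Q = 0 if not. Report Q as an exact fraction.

Q = 89401/15918 in ≈ 5.616 in

NRCS table: pasture, fair condition, soil group D → CN(II) = 84
CN(II) = 84; AMC II needs no correction.
S = 1000/84 − 10 = 40/21 in ≈ 1.905 in
Ia = 0.2·(40/21) = 8/21 in ≈ 0.381 in
P − Ia = 7.500 − 0.381 = 299/42 ≈ 7.119 in (> 0, runoff occurs)
Runoff Q = (P−Ia)²/(P−Ia+S) = (7.119)²/(7.119+1.905) = 89401/15918 ≈ 5.616 in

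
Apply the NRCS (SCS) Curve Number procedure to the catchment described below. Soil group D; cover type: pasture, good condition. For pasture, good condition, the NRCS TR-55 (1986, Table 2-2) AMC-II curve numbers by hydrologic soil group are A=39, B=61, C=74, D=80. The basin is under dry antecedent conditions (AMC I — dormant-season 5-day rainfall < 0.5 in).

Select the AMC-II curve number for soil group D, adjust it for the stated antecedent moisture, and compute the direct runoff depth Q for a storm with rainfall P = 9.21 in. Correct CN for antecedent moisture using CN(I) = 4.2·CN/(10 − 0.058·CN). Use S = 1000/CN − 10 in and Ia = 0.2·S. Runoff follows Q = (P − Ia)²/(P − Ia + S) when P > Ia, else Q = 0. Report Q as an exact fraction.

Q = 283619281/61616100 in ≈ 4.603 in

NRCS table: pasture, good condition, soil group D → CN(II) = 80
CN(I) from CN(II)=80: (4.2·80)/(10 − 0.058·80) = 4200/67 ≈ 62.687
S = 1000/(4200/67) − 10 = 125/21 in ≈ 5.952 in
Ia = 0.2S: 0.2·5.952 = 1.190 in (exactly 25/21)
Since P=9.210 > Ia=1.190: effective rainfall P−Ia = 16841/2100 in
Q = (16841/2100)²/((16841/2100) + 125/21) = (283619281/4410000)/(29341/2100) = 283619281/61616100 in ≈ 4.603 in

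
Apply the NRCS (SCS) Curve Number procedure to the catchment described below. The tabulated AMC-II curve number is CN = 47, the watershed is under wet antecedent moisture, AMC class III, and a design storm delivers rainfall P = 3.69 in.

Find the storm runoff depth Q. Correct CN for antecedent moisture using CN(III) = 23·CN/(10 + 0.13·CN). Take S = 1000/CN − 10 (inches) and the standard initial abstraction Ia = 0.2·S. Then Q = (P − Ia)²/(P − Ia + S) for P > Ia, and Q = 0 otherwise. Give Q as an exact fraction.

Q = 85783966321/88954300900 in ≈ 0.964 in

Wet (AMC III): CN(III) = 23·47/(10 + 0.13·47) = 1081/(1611/100) = 108100/1611 ≈ 67.101
S = 1000/(108100/1611) − 10 = 5300/1081 in ≈ 4.903 in
Ia = 0.2S: 0.2·4.903 = 0.981 in (exactly 1060/1081)
P − Ia = 3.690 − 0.981 = 292889/108100 ≈ 2.709 in (> 0, runoff occurs)
Runoff Q = (P−Ia)²/(P−Ia+S) = (2.709)²/(2.709+4.903) = 85783966321/88954300900 ≈ 0.964 in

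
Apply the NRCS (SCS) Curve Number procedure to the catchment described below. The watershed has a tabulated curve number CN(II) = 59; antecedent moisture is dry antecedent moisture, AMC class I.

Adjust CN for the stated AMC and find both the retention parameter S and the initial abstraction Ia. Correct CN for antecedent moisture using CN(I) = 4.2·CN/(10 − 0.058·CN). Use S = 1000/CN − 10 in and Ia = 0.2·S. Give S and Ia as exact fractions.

CN(I) from CN(II)=59: (4.2·59)/(10 − 0.058·59) = 123900/3289 ≈ 37.671
Max retention: S = 1000/(123900/3289) − 10 = 20500/1239 in (≈ 16.546 in)
Ia = 0.2S: 0.2·16.546 = 3.309 in (exactly 4100/1239)

S = 20500/1239 in ≈ 16.546 in; Ia = 4100/1239 in ≈ 3.309 in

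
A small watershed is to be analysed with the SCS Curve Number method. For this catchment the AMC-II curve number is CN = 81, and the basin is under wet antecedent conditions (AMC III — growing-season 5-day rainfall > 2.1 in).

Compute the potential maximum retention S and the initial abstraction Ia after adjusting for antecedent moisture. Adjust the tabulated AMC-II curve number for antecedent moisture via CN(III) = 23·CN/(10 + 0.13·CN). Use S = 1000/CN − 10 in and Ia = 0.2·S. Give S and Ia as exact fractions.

S = 1900/1863 in ≈ 1.020 in; Ia = 380/1863 in ≈ 0.204 in

CN(III) from CN(II)=81: (23·81)/(10 + 0.13·81) = 186300/2053 ≈ 90.745
Retention S: 1000/CN − 10 with CN=90.745 → S = 1900/1863 ≈ 1.020 in
Initial abstraction Ia = S/5 = (1900/1863)/5 = 380/1863 ≈ 0.204 in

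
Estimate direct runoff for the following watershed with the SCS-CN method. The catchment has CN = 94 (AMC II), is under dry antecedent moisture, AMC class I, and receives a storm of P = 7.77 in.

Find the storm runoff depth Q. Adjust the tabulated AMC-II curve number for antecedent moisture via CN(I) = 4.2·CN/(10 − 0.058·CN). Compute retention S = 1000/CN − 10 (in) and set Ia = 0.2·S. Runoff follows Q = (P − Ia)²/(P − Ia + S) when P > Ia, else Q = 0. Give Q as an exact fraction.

Dry (AMC I): CN(I) = 4.2·94/(10 − 0.058·94) = (1974/5)/(1137/250) = 32900/379 ≈ 86.807
Retention S: 1000/CN − 10 with CN=86.807 → S = 500/329 ≈ 1.520 in
Initial abstraction Ia = S/5 = (500/329)/5 = 100/329 ≈ 0.304 in
P − Ia = 7.770 − 0.304 = 245633/32900 ≈ 7.466 in (> 0, runoff occurs)
Runoff Q = (P−Ia)²/(P−Ia+S) = (7.466)²/(7.466+1.520) = 60335570689/9726325700 ≈ 6.203 in

Q = 60335570689/9726325700 in ≈ 6.203 in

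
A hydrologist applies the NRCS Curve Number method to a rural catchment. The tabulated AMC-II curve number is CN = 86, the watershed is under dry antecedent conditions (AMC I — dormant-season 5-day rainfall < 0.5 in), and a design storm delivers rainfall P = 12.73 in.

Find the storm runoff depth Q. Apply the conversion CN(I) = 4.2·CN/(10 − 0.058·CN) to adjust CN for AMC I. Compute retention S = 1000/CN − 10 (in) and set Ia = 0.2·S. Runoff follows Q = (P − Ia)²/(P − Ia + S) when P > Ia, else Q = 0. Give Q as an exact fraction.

Q = 23782883089/2634399300 in ≈ 9.028 in

Dry (AMC I): CN(I) = 4.2·86/(10 − 0.058·86) = (1806/5)/(1253/250) = 12900/179 ≈ 72.067
S = 1000/(12900/179) − 10 = 500/129 in ≈ 3.876 in
Ia = 0.2·(500/129) = 100/129 in ≈ 0.775 in
Since P=12.730 > Ia=0.775: effective rainfall P−Ia = 154217/12900 in
Q: (154217/12900)² ÷ (204217/12900) = 23782883089/2634399300 in (≈ 9.028 in)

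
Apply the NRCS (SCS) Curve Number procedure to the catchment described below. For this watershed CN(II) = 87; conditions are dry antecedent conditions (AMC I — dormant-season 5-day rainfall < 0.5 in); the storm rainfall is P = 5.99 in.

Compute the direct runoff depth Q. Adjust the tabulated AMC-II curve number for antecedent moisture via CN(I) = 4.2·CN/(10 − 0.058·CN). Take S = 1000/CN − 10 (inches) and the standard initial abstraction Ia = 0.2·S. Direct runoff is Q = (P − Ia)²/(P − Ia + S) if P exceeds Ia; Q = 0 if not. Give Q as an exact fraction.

Adjust CN=87 to AMC I: 4.2·87/(10 − 0.058·87) → (1827/5) ÷ (2477/500) = 182700/2477 ≈ 73.759
Retention S: 1000/CN − 10 with CN=73.759 → S = 6500/1827 ≈ 3.558 in
Initial abstraction Ia = S/5 = (6500/1827)/5 = 1300/1827 ≈ 0.712 in
P − Ia = 5.990 − 0.712 = 964373/182700 ≈ 5.278 in (> 0, runoff occurs)
Q = (964373/182700)²/((964373/182700) + 6500/1827) = (930015283129/33379290000)/(1614373/182700) = 930015283129/294945947100 in ≈ 3.153 in

Q = 930015283129/294945947100 in ≈ 3.153 in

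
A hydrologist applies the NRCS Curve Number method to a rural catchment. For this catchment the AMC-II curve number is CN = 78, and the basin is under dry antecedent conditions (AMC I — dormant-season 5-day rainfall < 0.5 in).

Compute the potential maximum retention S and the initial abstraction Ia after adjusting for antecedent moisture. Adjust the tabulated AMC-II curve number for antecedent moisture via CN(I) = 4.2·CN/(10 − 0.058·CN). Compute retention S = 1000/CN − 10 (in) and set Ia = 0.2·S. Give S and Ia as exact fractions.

S = 5500/819 in ≈ 6.716 in; Ia = 1100/819 in ≈ 1.343 in

CN(I) from CN(II)=78: (4.2·78)/(10 − 0.058·78) = 81900/1369 ≈ 59.825
S = 1000/(81900/1369) − 10 = 5500/819 in ≈ 6.716 in
Ia = 0.2S: 0.2·6.716 = 1.343 in (exactly 1100/819)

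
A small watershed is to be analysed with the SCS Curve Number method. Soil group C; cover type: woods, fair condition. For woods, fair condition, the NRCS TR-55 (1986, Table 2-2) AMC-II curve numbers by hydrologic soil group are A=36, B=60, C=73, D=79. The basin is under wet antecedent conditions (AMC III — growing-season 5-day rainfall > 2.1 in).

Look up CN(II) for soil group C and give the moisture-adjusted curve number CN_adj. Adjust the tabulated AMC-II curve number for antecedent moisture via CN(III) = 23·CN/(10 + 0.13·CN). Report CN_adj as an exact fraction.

NRCS table: woods, fair condition, soil group C → CN(II) = 73
CN(III) from CN(II)=73: (23·73)/(10 + 0.13·73) = 167900/1949 ≈ 86.147

CN_adj = 167900/1949 ≈ 86.147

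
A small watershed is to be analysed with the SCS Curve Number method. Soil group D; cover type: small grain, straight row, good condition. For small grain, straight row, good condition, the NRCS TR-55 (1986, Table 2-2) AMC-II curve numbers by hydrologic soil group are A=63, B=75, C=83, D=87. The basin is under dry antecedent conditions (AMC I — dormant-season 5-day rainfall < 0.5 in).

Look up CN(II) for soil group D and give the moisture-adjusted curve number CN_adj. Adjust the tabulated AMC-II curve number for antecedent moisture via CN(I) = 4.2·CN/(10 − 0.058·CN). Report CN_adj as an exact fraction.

CN_adj = 182700/2477 ≈ 73.759

NRCS table: small grain, straight row, good condition, soil group D → CN(II) = 87
CN(I) from CN(II)=87: (4.2·87)/(10 − 0.058·87) = 182700/2477 ≈ 73.759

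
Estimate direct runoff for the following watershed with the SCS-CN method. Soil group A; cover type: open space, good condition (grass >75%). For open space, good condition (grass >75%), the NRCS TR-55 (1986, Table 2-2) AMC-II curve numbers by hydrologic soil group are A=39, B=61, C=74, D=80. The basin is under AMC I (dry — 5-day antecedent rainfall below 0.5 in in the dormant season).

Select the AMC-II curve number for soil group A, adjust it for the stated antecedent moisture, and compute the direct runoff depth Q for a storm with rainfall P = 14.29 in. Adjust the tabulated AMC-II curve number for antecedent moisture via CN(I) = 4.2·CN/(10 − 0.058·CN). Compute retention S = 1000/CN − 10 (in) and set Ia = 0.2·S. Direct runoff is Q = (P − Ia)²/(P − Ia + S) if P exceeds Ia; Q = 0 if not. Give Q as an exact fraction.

Q = 313993243201/295687746900 in ≈ 1.062 in

NRCS table: open space, good condition (grass >75%), soil group A → CN(II) = 39
CN(I) from CN(II)=39: (4.2·39)/(10 − 0.058·39) = 81900/3869 ≈ 21.168
Retention S: 1000/CN − 10 with CN=21.168 → S = 30500/819 ≈ 37.241 in
Ia = 0.2·(30500/819) = 6100/819 in ≈ 7.448 in
P − Ia = 14.290 − 7.448 = 560351/81900 ≈ 6.842 in (> 0, runoff occurs)
Runoff Q = (P−Ia)²/(P−Ia+S) = (6.842)²/(6.842+37.241) = 313993243201/295687746900 ≈ 1.062 in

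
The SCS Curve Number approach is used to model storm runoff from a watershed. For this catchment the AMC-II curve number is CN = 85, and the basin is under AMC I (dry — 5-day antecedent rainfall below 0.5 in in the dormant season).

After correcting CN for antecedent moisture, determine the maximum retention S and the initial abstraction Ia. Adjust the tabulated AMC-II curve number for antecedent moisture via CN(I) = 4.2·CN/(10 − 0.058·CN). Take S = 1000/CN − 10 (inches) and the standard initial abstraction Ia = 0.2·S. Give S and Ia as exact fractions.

Dry (AMC I): CN(I) = 4.2·85/(10 − 0.058·85) = 357/(507/100) = 11900/169 ≈ 70.414
Max retention: S = 1000/(11900/169) − 10 = 500/119 in (≈ 4.202 in)
Ia = 0.2·(500/119) = 100/119 in ≈ 0.840 in

S = 500/119 in ≈ 4.202 in; Ia = 100/119 in ≈ 0.840 in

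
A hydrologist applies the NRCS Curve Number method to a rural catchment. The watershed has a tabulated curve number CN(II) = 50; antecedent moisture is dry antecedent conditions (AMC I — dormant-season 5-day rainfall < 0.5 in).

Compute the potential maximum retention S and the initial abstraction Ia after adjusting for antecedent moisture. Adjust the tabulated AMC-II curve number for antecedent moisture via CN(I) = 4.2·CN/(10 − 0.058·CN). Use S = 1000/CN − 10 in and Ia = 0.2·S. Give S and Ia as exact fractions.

CN(I) from CN(II)=50: (4.2·50)/(10 − 0.058·50) = 2100/71 ≈ 29.577
S = 1000/(2100/71) − 10 = 500/21 in ≈ 23.810 in
Ia = 0.2·(500/21) = 100/21 in ≈ 4.762 in

S = 500/21 in ≈ 23.810 in; Ia = 100/21 in ≈ 4.762 in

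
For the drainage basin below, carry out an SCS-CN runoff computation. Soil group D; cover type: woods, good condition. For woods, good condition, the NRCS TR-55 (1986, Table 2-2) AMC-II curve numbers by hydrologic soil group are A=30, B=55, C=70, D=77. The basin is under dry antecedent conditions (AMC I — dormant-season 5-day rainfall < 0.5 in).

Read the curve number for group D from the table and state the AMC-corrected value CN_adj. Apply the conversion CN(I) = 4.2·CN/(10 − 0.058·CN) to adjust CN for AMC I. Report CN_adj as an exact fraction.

NRCS table: woods, good condition, soil group D → CN(II) = 77
Adjust CN=77 to AMC I: 4.2·77/(10 − 0.058·77) → (1617/5) ÷ (2767/500) = 161700/2767 ≈ 58.439

CN_adj = 161700/2767 ≈ 58.439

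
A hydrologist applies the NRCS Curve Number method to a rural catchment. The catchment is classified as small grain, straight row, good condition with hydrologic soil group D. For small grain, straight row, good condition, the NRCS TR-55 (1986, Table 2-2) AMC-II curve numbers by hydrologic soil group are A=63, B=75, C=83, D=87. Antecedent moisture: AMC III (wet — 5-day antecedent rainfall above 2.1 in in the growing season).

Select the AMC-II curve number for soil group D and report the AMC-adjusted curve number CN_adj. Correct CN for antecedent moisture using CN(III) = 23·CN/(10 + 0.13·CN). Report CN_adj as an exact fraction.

NRCS table: small grain, straight row, good condition, soil group D → CN(II) = 87
Wet (AMC III): CN(III) = 23·87/(10 + 0.13·87) = 2001/(2131/100) = 200100/2131 ≈ 93.900

CN_adj = 200100/2131 ≈ 93.900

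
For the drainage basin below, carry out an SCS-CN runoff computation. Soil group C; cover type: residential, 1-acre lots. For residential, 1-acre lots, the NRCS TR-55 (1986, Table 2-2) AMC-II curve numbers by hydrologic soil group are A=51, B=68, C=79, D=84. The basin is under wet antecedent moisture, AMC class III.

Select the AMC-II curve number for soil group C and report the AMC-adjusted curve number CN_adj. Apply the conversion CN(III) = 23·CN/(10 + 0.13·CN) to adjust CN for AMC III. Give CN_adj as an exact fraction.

NRCS table: residential, 1-acre lots, soil group C → CN(II) = 79
Adjust CN=79 to AMC III: 23·79/(10 + 0.13·79) → 1817 ÷ (2027/100) = 181700/2027 ≈ 89.640

CN_adj = 181700/2027 ≈ 89.640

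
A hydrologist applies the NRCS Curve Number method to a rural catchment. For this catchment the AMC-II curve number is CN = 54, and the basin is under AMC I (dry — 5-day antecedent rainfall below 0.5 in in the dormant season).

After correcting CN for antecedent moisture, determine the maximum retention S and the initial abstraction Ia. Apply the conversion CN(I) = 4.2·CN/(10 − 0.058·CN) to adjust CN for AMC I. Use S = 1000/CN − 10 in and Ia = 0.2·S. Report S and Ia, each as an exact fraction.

S = 11500/567 in ≈ 20.282 in; Ia = 2300/567 in ≈ 4.056 in

Adjust CN=54 to AMC I: 4.2·54/(10 − 0.058·54) → (1134/5) ÷ (1717/250) = 56700/1717 ≈ 33.023
S = 1000/(56700/1717) − 10 = 11500/567 in ≈ 20.282 in
Ia = 0.2S: 0.2·20.282 = 4.056 in (exactly 2300/567)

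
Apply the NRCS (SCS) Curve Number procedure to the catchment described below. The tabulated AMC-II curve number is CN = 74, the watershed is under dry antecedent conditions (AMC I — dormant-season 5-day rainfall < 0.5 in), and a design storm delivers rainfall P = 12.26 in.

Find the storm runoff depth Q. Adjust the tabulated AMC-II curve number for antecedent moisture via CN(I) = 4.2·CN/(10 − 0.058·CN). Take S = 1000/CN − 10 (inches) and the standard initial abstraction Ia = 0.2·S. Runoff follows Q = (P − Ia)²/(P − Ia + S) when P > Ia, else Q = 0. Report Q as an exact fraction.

Dry (AMC I): CN(I) = 4.2·74/(10 − 0.058·74) = (1554/5)/(1427/250) = 77700/1427 ≈ 54.450
S = 1000/(77700/1427) − 10 = 6500/777 in ≈ 8.366 in
Ia = 0.2S: 0.2·8.366 = 1.673 in (exactly 1300/777)
Excess rainfall: 12.260 − 1.673 = 10.587 in; P > Ia so Q > 0
Q: (411301/38850)² ÷ (736301/38850) = 169168512601/28605293850 in (≈ 5.914 in)

Q = 169168512601/28605293850 in ≈ 5.914 in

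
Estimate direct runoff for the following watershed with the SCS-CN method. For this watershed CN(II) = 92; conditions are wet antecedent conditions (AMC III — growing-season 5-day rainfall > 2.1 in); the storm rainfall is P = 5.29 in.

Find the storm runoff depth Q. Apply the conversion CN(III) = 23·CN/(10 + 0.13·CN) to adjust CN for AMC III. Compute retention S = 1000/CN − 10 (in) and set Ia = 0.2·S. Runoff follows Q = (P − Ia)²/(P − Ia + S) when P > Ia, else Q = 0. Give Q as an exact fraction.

CN(III) from CN(II)=92: (23·92)/(10 + 0.13·92) = 52900/549 ≈ 96.357
Retention S: 1000/CN − 10 with CN=96.357 → S = 200/529 ≈ 0.378 in
Ia = 0.2·(200/529) = 40/529 in ≈ 0.076 in
Excess rainfall: 5.290 − 0.076 = 5.214 in; P > Ia so Q > 0
Runoff Q = (P−Ia)²/(P−Ia+S) = (5.214)²/(5.214+0.378) = 76088257281/15649988900 ≈ 4.862 in

Q = 76088257281/15649988900 in ≈ 4.862 in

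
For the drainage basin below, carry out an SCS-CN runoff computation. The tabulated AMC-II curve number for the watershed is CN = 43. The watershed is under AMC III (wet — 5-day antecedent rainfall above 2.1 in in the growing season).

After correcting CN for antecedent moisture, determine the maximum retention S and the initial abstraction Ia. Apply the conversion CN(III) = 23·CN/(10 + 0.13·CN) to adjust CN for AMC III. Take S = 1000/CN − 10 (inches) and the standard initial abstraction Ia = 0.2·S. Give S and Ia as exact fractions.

CN(III) from CN(II)=43: (23·43)/(10 + 0.13·43) = 98900/1559 ≈ 63.438
S = 1000/(98900/1559) − 10 = 5700/989 in ≈ 5.763 in
Ia = 0.2S: 0.2·5.763 = 1.153 in (exactly 1140/989)

S = 5700/989 in ≈ 5.763 in; Ia = 1140/989 in ≈ 1.153 in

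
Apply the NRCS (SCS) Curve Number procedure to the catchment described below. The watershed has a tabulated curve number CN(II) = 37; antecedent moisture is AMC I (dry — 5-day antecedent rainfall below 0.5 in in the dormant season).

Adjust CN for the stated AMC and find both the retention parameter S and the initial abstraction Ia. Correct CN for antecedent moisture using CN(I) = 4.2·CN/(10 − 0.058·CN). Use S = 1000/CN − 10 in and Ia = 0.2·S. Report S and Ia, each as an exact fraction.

Dry (AMC I): CN(I) = 4.2·37/(10 − 0.058·37) = (777/5)/(3927/500) = 3700/187 ≈ 19.786
S = 1000/(3700/187) − 10 = 1500/37 in ≈ 40.541 in
Ia = 0.2S: 0.2·40.541 = 8.108 in (exactly 300/37)

S = 1500/37 in ≈ 40.541 in; Ia = 300/37 in ≈ 8.108 in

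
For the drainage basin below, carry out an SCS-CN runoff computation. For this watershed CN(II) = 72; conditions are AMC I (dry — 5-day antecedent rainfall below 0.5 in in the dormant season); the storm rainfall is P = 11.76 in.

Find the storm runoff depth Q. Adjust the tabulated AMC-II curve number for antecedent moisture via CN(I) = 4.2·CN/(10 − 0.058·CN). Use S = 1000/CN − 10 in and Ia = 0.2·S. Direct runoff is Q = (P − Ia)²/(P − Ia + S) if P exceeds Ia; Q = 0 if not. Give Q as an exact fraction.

Q = 22364672/4366575 in ≈ 5.122 in

Adjust CN=72 to AMC I: 4.2·72/(10 − 0.058·72) → (1512/5) ÷ (728/125) = 675/13 ≈ 51.923
Max retention: S = 1000/(675/13) − 10 = 250/27 in (≈ 9.259 in)
Ia = 0.2·(250/27) = 50/27 in ≈ 1.852 in
Since P=11.760 > Ia=1.852: effective rainfall P−Ia = 6688/675 in
Q = (6688/675)²/((6688/675) + 250/27) = (44729344/455625)/(12938/675) = 22364672/4366575 in ≈ 5.122 in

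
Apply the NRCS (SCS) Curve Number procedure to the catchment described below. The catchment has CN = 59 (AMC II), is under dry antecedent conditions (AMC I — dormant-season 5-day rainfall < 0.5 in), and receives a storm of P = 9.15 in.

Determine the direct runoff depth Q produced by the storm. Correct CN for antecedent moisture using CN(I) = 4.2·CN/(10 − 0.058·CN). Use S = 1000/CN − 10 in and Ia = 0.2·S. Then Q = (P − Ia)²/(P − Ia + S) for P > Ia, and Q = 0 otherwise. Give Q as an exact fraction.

Q = 20948799169/13746382860 in ≈ 1.524 in

Adjust CN=59 to AMC I: 4.2·59/(10 − 0.058·59) → (1239/5) ÷ (3289/500) = 123900/3289 ≈ 37.671
Retention S: 1000/CN − 10 with CN=37.671 → S = 20500/1239 ≈ 16.546 in
Initial abstraction Ia = S/5 = (20500/1239)/5 = 4100/1239 ≈ 3.309 in
P − Ia = 9.150 − 3.309 = 144737/24780 ≈ 5.841 in (> 0, runoff occurs)
Q = (144737/24780)²/((144737/24780) + 20500/1239) = (20948799169/614048400)/(554737/24780) = 20948799169/13746382860 in ≈ 1.524 in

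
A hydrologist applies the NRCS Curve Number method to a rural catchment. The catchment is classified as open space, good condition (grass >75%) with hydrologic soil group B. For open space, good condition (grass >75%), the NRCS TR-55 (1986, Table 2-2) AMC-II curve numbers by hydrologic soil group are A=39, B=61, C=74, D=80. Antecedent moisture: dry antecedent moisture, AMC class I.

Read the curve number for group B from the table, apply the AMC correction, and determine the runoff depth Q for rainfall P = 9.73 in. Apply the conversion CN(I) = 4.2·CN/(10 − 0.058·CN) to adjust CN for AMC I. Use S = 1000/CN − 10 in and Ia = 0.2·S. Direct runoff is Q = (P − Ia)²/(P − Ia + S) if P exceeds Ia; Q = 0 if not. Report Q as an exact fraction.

NRCS table: open space, good condition (grass >75%), soil group B → CN(II) = 61
CN(I) from CN(II)=61: (4.2·61)/(10 − 0.058·61) = 42700/1077 ≈ 39.647
Max retention: S = 1000/(42700/1077) − 10 = 6500/427 in (≈ 15.222 in)
Ia = 0.2·(6500/427) = 1300/427 in ≈ 3.044 in
Since P=9.730 > Ia=3.044: effective rainfall P−Ia = 285471/42700 in
Runoff Q = (P−Ia)²/(P−Ia+S) = (6.686)²/(6.686+15.222) = 81493691841/39944611700 ≈ 2.040 in

Q = 81493691841/39944611700 in ≈ 2.040 in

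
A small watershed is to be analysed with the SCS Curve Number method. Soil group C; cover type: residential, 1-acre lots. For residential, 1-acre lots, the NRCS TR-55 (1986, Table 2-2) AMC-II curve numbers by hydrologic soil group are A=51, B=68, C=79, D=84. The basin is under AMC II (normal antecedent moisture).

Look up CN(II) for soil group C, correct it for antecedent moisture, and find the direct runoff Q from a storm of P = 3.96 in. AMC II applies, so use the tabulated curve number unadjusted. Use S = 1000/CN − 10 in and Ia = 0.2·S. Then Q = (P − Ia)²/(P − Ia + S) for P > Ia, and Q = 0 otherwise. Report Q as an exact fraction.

Q = 15282147/7913825 in ≈ 1.931 in

NRCS table: residential, 1-acre lots, soil group C → CN(II) = 79
AMC II — tabulated CN = 79 applies directly.
S = 1000/79 − 10 = 210/79 in ≈ 2.658 in
Initial abstraction Ia = S/5 = (210/79)/5 = 42/79 ≈ 0.532 in
Since P=3.960 > Ia=0.532: effective rainfall P−Ia = 6771/1975 in
Runoff Q = (P−Ia)²/(P−Ia+S) = (3.428)²/(3.428+2.658) = 15282147/7913825 ≈ 1.931 in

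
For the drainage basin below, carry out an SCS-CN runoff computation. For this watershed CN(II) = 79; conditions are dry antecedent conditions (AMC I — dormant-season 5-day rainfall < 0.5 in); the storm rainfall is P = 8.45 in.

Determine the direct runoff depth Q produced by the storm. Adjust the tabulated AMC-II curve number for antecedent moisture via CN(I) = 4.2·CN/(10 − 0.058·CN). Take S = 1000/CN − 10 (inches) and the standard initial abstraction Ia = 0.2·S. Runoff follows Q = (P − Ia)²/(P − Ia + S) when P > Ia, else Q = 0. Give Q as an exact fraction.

CN(I) from CN(II)=79: (4.2·79)/(10 − 0.058·79) = 7900/129 ≈ 61.240
S = 1000/(7900/129) − 10 = 500/79 in ≈ 6.329 in
Ia = 0.2S: 0.2·6.329 = 1.266 in (exactly 100/79)
P − Ia = 8.450 − 1.266 = 11351/1580 ≈ 7.184 in (> 0, runoff occurs)
Runoff Q = (P−Ia)²/(P−Ia+S) = (7.184)²/(7.184+6.329) = 128845201/33734580 ≈ 3.819 in

Q = 128845201/33734580 in ≈ 3.819 in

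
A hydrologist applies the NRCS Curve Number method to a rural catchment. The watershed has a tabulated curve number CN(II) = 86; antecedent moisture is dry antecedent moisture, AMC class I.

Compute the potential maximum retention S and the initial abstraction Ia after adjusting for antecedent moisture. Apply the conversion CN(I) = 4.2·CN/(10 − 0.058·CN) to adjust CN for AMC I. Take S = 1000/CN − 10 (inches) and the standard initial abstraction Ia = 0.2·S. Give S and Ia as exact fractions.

Dry (AMC I): CN(I) = 4.2·86/(10 − 0.058·86) = (1806/5)/(1253/250) = 12900/179 ≈ 72.067
Retention S: 1000/CN − 10 with CN=72.067 → S = 500/129 ≈ 3.876 in
Initial abstraction Ia = S/5 = (500/129)/5 = 100/129 ≈ 0.775 in

S = 500/129 in ≈ 3.876 in; Ia = 100/129 in ≈ 0.775 in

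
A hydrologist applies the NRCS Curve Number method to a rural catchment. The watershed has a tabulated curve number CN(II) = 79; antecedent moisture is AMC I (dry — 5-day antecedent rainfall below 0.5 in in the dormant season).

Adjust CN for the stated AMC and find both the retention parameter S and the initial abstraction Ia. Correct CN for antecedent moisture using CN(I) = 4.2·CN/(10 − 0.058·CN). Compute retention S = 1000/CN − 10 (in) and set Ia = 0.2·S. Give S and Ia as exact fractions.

Adjust CN=79 to AMC I: 4.2·79/(10 − 0.058·79) → (1659/5) ÷ (2709/500) = 7900/129 ≈ 61.240
Retention S: 1000/CN − 10 with CN=61.240 → S = 500/79 ≈ 6.329 in
Ia = 0.2·(500/79) = 100/79 in ≈ 1.266 in

S = 500/79 in ≈ 6.329 in; Ia = 100/79 in ≈ 1.266 in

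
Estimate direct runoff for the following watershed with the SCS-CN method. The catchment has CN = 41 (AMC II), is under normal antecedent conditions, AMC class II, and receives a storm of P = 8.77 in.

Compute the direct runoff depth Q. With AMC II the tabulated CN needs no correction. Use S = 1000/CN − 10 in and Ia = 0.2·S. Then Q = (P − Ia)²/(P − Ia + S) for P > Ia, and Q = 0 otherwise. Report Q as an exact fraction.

CN(II) = 41; AMC II needs no correction.
S = 1000/41 − 10 = 590/41 in ≈ 14.390 in
Ia = 0.2S: 0.2·14.390 = 2.878 in (exactly 118/41)
P − Ia = 8.770 − 2.878 = 24157/4100 ≈ 5.892 in (> 0, runoff occurs)
Q = (24157/4100)²/((24157/4100) + 590/41) = (583560649/16810000)/(83157/4100) = 583560649/340943700 in ≈ 1.712 in

Q = 583560649/340943700 in ≈ 1.712 in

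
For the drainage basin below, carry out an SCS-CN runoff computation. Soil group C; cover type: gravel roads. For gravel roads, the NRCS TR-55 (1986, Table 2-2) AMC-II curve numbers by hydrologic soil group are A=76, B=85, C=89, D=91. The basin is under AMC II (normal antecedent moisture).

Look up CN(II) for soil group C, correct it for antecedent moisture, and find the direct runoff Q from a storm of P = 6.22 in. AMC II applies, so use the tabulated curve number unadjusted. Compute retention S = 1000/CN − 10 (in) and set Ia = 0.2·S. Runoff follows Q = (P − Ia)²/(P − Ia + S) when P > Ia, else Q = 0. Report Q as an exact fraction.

NRCS table: gravel roads, soil group C → CN(II) = 89
Average conditions: CN = 89 (no AMC adjustment).
Retention S: 1000/CN − 10 with CN=89.000 → S = 110/89 ≈ 1.236 in
Ia = 0.2·(110/89) = 22/89 in ≈ 0.247 in
P − Ia = 6.220 − 0.247 = 26579/4450 ≈ 5.973 in (> 0, runoff occurs)
Q: (26579/4450)² ÷ (32079/4450) = 706443241/142751550 in (≈ 4.949 in)

Q = 706443241/142751550 in ≈ 4.949 in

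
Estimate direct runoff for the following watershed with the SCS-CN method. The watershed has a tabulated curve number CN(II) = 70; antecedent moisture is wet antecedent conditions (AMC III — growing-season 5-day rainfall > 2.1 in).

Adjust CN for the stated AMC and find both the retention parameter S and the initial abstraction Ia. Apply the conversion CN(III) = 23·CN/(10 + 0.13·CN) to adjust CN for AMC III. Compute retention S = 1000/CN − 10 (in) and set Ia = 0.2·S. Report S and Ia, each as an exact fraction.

Wet (AMC III): CN(III) = 23·70/(10 + 0.13·70) = 1610/(191/10) = 16100/191 ≈ 84.293
S = 1000/(16100/191) − 10 = 300/161 in ≈ 1.863 in
Ia = 0.2S: 0.2·1.863 = 0.373 in (exactly 60/161)

S = 300/161 in ≈ 1.863 in; Ia = 60/161 in ≈ 0.373 in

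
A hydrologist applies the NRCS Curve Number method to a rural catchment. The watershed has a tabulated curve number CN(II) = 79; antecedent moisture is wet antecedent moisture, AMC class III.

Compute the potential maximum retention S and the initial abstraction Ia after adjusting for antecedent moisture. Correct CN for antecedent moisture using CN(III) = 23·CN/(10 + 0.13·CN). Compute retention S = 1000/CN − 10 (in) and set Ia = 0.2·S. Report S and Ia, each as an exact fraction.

S = 2100/1817 in ≈ 1.156 in; Ia = 420/1817 in ≈ 0.231 in

CN(III) from CN(II)=79: (23·79)/(10 + 0.13·79) = 181700/2027 ≈ 89.640
Max retention: S = 1000/(181700/2027) − 10 = 2100/1817 in (≈ 1.156 in)
Initial abstraction Ia = S/5 = (2100/1817)/5 = 420/1817 ≈ 0.231 in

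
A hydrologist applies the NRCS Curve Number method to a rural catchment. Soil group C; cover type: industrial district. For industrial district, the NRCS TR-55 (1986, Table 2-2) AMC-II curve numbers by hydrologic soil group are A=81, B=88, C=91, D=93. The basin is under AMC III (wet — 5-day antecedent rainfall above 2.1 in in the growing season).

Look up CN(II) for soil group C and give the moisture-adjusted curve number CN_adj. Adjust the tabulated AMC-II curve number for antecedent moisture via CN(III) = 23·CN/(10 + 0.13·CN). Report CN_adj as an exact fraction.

CN_adj = 209300/2183 ≈ 95.877

NRCS table: industrial district, soil group C → CN(II) = 91
Wet (AMC III): CN(III) = 23·91/(10 + 0.13·91) = 2093/(2183/100) = 209300/2183 ≈ 95.877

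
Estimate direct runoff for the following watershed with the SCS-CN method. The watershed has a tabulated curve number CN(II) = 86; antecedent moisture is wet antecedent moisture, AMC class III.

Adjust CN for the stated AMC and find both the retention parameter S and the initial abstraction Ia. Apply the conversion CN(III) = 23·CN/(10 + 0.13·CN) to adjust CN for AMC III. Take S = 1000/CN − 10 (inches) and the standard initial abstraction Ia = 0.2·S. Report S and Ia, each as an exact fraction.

Adjust CN=86 to AMC III: 23·86/(10 + 0.13·86) → 1978 ÷ (1059/50) = 98900/1059 ≈ 93.390
Retention S: 1000/CN − 10 with CN=93.390 → S = 700/989 ≈ 0.708 in
Ia = 0.2S: 0.2·0.708 = 0.142 in (exactly 140/989)

S = 700/989 in ≈ 0.708 in; Ia = 140/989 in ≈ 0.142 in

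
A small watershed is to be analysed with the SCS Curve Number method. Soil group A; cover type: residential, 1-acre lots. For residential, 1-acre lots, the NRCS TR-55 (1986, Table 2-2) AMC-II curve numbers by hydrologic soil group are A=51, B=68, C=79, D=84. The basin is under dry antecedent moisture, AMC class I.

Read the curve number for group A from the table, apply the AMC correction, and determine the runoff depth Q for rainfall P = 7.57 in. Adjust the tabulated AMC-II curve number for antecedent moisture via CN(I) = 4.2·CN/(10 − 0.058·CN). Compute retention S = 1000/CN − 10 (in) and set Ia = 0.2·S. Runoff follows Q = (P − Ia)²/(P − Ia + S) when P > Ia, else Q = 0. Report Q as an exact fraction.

Q = 2099564041/6056061300 in ≈ 0.347 in

NRCS table: residential, 1-acre lots, soil group A → CN(II) = 51
CN(I) from CN(II)=51: (4.2·51)/(10 − 0.058·51) = 15300/503 ≈ 30.417
Retention S: 1000/CN − 10 with CN=30.417 → S = 3500/153 ≈ 22.876 in
Ia = 0.2·(3500/153) = 700/153 in ≈ 4.575 in
Excess rainfall: 7.570 − 4.575 = 2.995 in; P > Ia so Q > 0
Runoff Q = (P−Ia)²/(P−Ia+S) = (2.995)²/(2.995+22.876) = 2099564041/6056061300 ≈ 0.347 in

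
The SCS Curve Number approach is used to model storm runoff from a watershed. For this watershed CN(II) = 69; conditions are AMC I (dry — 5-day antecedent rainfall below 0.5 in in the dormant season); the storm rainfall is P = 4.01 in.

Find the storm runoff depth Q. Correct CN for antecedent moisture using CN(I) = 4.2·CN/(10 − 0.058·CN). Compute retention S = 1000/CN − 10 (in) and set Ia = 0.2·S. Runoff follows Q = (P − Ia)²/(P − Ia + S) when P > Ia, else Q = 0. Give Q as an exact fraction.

Q = 73467560401/263870000100 in ≈ 0.278 in

CN(I) from CN(II)=69: (4.2·69)/(10 − 0.058·69) = 144900/2999 ≈ 48.316
S = 1000/(144900/2999) − 10 = 15500/1449 in ≈ 10.697 in
Ia = 0.2S: 0.2·10.697 = 2.139 in (exactly 3100/1449)
P − Ia = 4.010 − 2.139 = 271049/144900 ≈ 1.871 in (> 0, runoff occurs)
Runoff Q = (P−Ia)²/(P−Ia+S) = (1.871)²/(1.871+10.697) = 73467560401/263870000100 ≈ 0.278 in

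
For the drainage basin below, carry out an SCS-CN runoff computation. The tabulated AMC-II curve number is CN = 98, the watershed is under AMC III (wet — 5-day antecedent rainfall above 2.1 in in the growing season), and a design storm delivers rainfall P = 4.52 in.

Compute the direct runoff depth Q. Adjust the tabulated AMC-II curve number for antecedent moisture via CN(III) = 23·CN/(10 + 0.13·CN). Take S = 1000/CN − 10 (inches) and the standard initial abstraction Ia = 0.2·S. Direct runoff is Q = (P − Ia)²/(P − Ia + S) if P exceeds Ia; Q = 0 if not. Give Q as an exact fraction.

CN(III) from CN(II)=98: (23·98)/(10 + 0.13·98) = 112700/1137 ≈ 99.120
Retention S: 1000/CN − 10 with CN=99.120 → S = 100/1127 ≈ 0.089 in
Ia = 0.2·(100/1127) = 20/1127 in ≈ 0.018 in
P − Ia = 4.520 − 0.018 = 126851/28175 ≈ 4.502 in (> 0, runoff occurs)
Q: (126851/28175)² ÷ (129351/28175) = 16091176201/3644464425 in (≈ 4.415 in)

Q = 16091176201/3644464425 in ≈ 4.415 in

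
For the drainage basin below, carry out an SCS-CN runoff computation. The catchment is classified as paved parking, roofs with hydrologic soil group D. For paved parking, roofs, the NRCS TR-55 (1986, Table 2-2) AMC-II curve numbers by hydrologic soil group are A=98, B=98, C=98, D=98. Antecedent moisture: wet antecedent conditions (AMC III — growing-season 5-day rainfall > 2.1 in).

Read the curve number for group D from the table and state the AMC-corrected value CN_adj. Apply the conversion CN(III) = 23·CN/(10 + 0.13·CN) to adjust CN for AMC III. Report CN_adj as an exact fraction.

CN_adj = 112700/1137 ≈ 99.120

NRCS table: paved parking, roofs, soil group D → CN(II) = 98
Adjust CN=98 to AMC III: 23·98/(10 + 0.13·98) → 2254 ÷ (1137/50) = 112700/1137 ≈ 99.120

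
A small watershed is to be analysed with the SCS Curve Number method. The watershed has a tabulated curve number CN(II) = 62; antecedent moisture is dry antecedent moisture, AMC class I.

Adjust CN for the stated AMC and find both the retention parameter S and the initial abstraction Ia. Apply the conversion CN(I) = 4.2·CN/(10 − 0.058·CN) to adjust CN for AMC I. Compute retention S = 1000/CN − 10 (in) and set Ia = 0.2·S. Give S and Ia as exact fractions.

S = 9500/651 in ≈ 14.593 in; Ia = 1900/651 in ≈ 2.919 in

Dry (AMC I): CN(I) = 4.2·62/(10 − 0.058·62) = (1302/5)/(1601/250) = 65100/1601 ≈ 40.662
Max retention: S = 1000/(65100/1601) − 10 = 9500/651 in (≈ 14.593 in)
Initial abstraction Ia = S/5 = (9500/651)/5 = 1900/651 ≈ 2.919 in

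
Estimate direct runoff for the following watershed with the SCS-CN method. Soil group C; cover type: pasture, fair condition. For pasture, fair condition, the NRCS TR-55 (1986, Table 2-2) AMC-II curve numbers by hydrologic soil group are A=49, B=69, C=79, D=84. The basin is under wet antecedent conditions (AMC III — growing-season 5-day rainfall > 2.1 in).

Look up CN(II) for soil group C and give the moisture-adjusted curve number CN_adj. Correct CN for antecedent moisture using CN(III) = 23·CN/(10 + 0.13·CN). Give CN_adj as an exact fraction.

NRCS table: pasture, fair condition, soil group C → CN(II) = 79
Adjust CN=79 to AMC III: 23·79/(10 + 0.13·79) → 1817 ÷ (2027/100) = 181700/2027 ≈ 89.640

CN_adj = 181700/2027 ≈ 89.640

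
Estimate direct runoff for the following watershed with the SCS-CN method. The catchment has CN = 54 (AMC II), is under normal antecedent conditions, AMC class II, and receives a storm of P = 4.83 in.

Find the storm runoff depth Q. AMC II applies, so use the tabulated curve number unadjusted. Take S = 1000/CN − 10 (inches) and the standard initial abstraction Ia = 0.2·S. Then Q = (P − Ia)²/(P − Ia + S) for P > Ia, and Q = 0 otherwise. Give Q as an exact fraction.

CN(II) = 54; AMC II needs no correction.
Max retention: S = 1000/54 − 10 = 230/27 in (≈ 8.519 in)
Ia = 0.2·(230/27) = 46/27 in ≈ 1.704 in
Since P=4.830 > Ia=1.704: effective rainfall P−Ia = 8441/2700 in
Q = (8441/2700)²/((8441/2700) + 230/27) = (71250481/7290000)/(31441/2700) = 3097847/3690900 in ≈ 0.839 in

Q = 3097847/3690900 in ≈ 0.839 in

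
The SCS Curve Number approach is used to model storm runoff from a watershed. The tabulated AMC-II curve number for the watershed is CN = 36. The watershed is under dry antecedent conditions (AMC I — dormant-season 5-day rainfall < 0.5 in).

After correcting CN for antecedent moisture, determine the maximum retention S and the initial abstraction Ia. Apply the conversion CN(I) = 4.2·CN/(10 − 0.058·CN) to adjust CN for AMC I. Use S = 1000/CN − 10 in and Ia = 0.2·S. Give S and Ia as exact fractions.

S = 8000/189 in ≈ 42.328 in; Ia = 1600/189 in ≈ 8.466 in

Adjust CN=36 to AMC I: 4.2·36/(10 − 0.058·36) → (756/5) ÷ (989/125) = 18900/989 ≈ 19.110
S = 1000/(18900/989) − 10 = 8000/189 in ≈ 42.328 in
Ia = 0.2·(8000/189) = 1600/189 in ≈ 8.466 in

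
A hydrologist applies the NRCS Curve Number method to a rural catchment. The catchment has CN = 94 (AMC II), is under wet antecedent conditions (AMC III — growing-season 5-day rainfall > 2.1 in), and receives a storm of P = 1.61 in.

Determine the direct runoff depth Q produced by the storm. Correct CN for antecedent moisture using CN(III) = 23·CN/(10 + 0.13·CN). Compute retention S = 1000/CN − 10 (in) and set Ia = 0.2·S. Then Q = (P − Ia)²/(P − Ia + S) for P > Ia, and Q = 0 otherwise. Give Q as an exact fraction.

Q = 28237777681/21408232100 in ≈ 1.319 in

CN(III) from CN(II)=94: (23·94)/(10 + 0.13·94) = 108100/1111 ≈ 97.300
S = 1000/(108100/1111) − 10 = 300/1081 in ≈ 0.278 in
Initial abstraction Ia = S/5 = (300/1081)/5 = 60/1081 ≈ 0.056 in
P − Ia = 1.610 − 0.056 = 168041/108100 ≈ 1.554 in (> 0, runoff occurs)
Q = (168041/108100)²/((168041/108100) + 300/1081) = (28237777681/11685610000)/(198041/108100) = 28237777681/21408232100 in ≈ 1.319 in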